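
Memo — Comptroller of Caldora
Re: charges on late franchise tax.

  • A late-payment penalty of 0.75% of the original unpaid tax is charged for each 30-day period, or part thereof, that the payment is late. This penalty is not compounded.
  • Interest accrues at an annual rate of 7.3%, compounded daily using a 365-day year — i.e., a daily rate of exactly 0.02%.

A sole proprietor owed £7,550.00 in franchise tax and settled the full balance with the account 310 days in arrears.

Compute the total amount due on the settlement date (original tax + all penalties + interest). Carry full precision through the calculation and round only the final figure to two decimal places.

£8,655.74

Penalty periods: ⌈310/30⌉ = 11; penalty = 11 × 0.75% × £7,550.00 = £622.88…
Interest: £7,550.00 × ((1 + 0.0002)^310 − 1) = £7,550.00 × 0.06395575… = £482.8659…
Total = £7,550.00 + £622.8750 + £482.8659… = £8,655.74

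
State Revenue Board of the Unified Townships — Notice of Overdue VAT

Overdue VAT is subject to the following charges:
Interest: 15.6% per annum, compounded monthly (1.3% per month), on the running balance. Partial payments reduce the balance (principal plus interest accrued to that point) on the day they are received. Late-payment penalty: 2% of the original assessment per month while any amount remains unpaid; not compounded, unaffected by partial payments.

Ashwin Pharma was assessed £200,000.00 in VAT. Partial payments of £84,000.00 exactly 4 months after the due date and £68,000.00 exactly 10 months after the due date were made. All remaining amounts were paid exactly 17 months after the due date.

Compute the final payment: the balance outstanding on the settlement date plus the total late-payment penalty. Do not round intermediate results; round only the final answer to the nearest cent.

Balance at month 4: £200,000.0000 × (1 + 0.013)^4 = £210,604.5633…
After £84,000.00 payment: £210,604.5633… − £84,000.00 = £126,604.5633…
Balance at month 10: £126,604.5633… × (1 + 0.013)^6 = £136,806.2793…
After £68,000.00 payment: £136,806.2793… − £68,000.00 = £68,806.2793…
Balance at month 17: £68,806.2793… × (1 + 0.013)^7 = £75,317.2044…
Penalty: 17 × 2% × £200,000.00 = £68,000.00
Final settlement = outstanding balance + penalty = £75,317.2044… + £68,000.00 = £143,317.20

£143,317.20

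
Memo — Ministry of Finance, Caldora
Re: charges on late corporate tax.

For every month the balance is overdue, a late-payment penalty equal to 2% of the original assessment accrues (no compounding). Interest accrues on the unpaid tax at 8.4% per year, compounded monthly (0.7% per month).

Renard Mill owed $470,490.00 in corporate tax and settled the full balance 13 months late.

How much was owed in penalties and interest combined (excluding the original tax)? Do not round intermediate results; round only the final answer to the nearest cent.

Late-payment penalty: 13 × 2% × $470,490.00 = $122,327.40
Interest: $470,490.00 × ((1 + 0.007)^13 − 1) = $470,490.00 × 0.0949218… = $44,659.7749…
Penalties + interest = $122,327.4000 + $44,659.7749… = $166,987.17

$166,987.17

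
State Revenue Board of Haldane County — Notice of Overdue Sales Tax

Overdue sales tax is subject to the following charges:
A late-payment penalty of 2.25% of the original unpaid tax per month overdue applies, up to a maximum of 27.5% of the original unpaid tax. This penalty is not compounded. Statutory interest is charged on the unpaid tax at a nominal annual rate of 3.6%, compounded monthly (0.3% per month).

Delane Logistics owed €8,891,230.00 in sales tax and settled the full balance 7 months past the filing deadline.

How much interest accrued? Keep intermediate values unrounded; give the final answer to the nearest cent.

€188,404.70

Interest: €8,891,230.00 × ((1 + 0.003)^7 − 1) = €8,891,230.00 × 0.0211899… = €188,404.6999…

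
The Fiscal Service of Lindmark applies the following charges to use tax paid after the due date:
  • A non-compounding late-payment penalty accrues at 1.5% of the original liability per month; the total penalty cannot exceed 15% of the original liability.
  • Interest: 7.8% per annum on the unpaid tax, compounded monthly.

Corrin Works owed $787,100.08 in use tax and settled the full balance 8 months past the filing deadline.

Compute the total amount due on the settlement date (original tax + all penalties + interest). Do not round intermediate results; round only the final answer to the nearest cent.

$923,424.64

Penalty: 8 × 1.5% × $787,100.08 = $94,452.01… (below the 15% cap of $118,065.01…)
Interest (7.8%/yr ÷ 12 = 0.65%/month): $787,100.08 × ((1 + 0.0065)^8 − 1) = $41,872.5472…
Total = $787,100.08 + $94,452.0096 + $41,872.5472… = $923,424.64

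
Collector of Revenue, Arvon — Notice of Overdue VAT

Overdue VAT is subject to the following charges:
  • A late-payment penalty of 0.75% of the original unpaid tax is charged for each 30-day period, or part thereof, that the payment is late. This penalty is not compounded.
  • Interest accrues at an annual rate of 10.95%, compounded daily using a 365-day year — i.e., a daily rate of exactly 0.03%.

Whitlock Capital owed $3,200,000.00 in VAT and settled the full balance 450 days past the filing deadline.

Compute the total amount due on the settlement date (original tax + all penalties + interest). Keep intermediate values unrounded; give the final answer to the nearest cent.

Penalty periods: ⌈450/30⌉ = 15; penalty = 15 × 0.75% × $3,200,000.00 = $360,000.00
Interest: $3,200,000.00 × ((1 + 0.0003)^450 − 1) = $3,200,000.00 × 0.14451361… = $462,443.5595…
Total = $3,200,000.00 + $360,000.0000 + $462,443.5595… = $4,022,443.56

$4,022,443.56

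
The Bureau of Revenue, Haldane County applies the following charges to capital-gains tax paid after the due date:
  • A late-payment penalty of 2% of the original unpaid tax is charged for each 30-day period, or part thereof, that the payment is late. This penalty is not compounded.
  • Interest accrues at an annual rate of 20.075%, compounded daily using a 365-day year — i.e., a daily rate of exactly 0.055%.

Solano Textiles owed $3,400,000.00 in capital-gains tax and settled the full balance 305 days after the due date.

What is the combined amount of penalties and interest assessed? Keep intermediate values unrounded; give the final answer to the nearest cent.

Penalty periods: ⌈305/30⌉ = 11; penalty = 11 × 2% × $3,400,000.00 = $748,000.00
Interest: $3,400,000.00 × ((1 + 0.00055)^305 − 1) = $3,400,000.00 × 0.18258638… = $620,793.6852…
Penalties + interest = $748,000.0000 + $620,793.6852… = $1,368,793.69

$1,368,793.69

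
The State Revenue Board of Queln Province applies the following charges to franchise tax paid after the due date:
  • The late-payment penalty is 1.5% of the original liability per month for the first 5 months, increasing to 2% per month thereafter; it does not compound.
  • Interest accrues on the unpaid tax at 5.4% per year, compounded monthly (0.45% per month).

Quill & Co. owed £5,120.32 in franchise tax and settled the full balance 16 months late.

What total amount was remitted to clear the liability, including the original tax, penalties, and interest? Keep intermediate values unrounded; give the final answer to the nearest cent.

£7,012.18

Penalty, months 1–5: 5 × 1.5% × £5,120.32 = £384.02…
Penalty, months 6–16: 11 × 2% × £5,120.32 = £1,126.47…
Interest: £5,120.32 × ((1 + 0.0045)^16 − 1) = £5,120.32 × 0.0744818… = £381.3706…
Total = £5,120.32 + £1,510.4944 + £381.3706… = £7,012.18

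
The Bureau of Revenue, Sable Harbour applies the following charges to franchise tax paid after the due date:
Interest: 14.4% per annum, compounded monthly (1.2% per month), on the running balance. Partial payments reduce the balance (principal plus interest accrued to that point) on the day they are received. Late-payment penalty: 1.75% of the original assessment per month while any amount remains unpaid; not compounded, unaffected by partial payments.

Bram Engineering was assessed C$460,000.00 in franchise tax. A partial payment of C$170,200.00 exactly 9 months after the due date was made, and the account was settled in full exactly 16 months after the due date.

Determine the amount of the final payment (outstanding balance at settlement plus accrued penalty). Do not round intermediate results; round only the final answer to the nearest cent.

C$500,509.90

Balance at month 9: C$460,000.0000 × (1 + 0.012)^9 = C$512,132.6263…
After C$170,200.00 payment: C$512,132.6263… − C$170,200.00 = C$341,932.6263…
Balance at month 16: C$341,932.6263… × (1 + 0.012)^7 = C$371,709.9012…
Penalty: 16 × 1.75% × C$460,000.00 = C$128,800.00
Final settlement = outstanding balance + penalty = C$371,709.9012… + C$128,800.00 = C$500,509.90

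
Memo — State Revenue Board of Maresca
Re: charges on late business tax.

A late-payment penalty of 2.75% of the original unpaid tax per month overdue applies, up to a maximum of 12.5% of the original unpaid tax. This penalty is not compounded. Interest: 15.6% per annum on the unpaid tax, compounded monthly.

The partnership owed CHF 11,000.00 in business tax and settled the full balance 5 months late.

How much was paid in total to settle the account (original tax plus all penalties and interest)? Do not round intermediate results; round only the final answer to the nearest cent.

CHF 13,108.83

Penalty (uncapped): 5 × 2.75% × CHF 11,000.00 = CHF 1,512.50; cap = 12.5% × CHF 11,000.00 = CHF 1,375.00 → penalty = CHF 1,375.00
Interest (15.6%/yr ÷ 12 = 1.3%/month): CHF 11,000.00 × ((1 + 0.013)^5 − 1) = CHF 733.8332…
Total = CHF 11,000.00 + CHF 1,375.0000 + CHF 733.8332… = CHF 13,108.83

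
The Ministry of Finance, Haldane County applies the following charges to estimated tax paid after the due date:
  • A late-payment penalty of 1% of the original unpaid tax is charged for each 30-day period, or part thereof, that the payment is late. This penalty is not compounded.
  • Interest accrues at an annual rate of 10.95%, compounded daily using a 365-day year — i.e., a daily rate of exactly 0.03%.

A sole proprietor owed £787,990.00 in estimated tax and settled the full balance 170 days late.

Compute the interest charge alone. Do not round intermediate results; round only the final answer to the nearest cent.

£41,223.57

Interest: £787,990.00 × ((1 + 0.0003)^170 − 1) = £787,990.00 × 0.05231484… = £41,223.5744…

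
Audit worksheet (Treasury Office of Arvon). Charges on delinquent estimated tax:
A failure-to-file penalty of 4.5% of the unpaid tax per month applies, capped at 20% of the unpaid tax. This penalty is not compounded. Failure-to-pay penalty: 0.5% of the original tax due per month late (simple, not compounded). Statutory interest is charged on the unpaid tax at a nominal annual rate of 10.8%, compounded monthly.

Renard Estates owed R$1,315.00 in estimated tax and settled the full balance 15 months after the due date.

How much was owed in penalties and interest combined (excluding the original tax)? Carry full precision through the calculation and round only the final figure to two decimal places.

Failure-to-file: 15 × 4.5% × R$1,315.00 = R$887.63…, capped at 20% × R$1,315.00 = R$263.00
Failure-to-pay penalty = 0.5% × R$1,315.00 × 15 mo = R$98.63…
Interest (10.8%/yr ÷ 12 = 0.9%/month): R$1,315.00 × ((1 + 0.009)^15 − 1) = R$189.1573…
Penalties + interest = R$361.6250 + R$189.1573… = R$550.78

R$550.78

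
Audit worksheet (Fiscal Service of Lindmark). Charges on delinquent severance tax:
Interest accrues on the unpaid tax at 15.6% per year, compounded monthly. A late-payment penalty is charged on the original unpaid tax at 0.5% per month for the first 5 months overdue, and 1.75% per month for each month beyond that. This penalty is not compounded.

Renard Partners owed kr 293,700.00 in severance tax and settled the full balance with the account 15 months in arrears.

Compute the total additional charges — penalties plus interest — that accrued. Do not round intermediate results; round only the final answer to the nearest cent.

kr 121,528.58

Penalty, months 1–5: 5 × 0.5% × kr 293,700.00 = kr 7,342.50
Penalty, months 6–15: 10 × 1.75% × kr 293,700.00 = kr 51,397.50
Interest (15.6%/yr ÷ 12 = 1.3%/month): kr 293,700.00 × ((1 + 0.013)^15 − 1) = kr 62,788.5841…
Penalties + interest = kr 58,740.0000 + kr 62,788.5841… = kr 121,528.58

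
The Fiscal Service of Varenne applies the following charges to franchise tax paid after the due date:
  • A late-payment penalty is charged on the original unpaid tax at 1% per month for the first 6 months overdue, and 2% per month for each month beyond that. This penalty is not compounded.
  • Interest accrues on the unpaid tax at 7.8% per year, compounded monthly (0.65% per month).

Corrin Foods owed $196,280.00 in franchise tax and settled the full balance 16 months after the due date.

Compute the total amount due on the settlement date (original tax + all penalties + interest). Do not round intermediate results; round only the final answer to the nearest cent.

$268,751.89

Penalty, months 1–6: 6 × 1% × $196,280.00 = $11,776.80
Penalty, months 7–16: 10 × 2% × $196,280.00 = $39,256.00
Interest: $196,280.00 × ((1 + 0.0065)^16 − 1) = $196,280.00 × 0.1092271… = $21,439.0932…
Total = $196,280.00 + $51,032.8000 + $21,439.0932… = $268,751.89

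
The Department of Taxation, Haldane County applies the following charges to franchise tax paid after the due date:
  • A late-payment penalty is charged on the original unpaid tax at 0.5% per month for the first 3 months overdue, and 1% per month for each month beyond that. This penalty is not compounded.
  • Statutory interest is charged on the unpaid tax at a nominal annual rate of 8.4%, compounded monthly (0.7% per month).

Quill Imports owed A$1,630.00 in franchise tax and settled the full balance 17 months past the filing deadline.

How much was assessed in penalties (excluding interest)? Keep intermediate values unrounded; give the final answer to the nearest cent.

Penalty, months 1–3: 3 × 0.5% × A$1,630.00 = A$24.45
Penalty, months 4–17: 14 × 1% × A$1,630.00 = A$228.20
Total penalty = A$24.45 + A$228.20 = A$252.65

A$252.65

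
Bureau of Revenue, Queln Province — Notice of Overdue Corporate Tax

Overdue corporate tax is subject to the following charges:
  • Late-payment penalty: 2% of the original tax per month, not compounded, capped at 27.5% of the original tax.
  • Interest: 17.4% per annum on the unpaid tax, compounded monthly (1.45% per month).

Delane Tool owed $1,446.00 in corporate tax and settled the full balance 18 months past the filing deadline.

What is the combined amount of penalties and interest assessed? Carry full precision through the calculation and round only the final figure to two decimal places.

Penalty (uncapped): 18 × 2% × $1,446.00 = $520.56; cap = 27.5% × $1,446.00 = $397.65 → penalty = $397.65
Interest: $1,446.00 × ((1 + 0.0145)^18 − 1) = $1,446.00 × 0.2957969… = $427.7223…
Penalties + interest = $397.6500 + $427.7223… = $825.37

$825.37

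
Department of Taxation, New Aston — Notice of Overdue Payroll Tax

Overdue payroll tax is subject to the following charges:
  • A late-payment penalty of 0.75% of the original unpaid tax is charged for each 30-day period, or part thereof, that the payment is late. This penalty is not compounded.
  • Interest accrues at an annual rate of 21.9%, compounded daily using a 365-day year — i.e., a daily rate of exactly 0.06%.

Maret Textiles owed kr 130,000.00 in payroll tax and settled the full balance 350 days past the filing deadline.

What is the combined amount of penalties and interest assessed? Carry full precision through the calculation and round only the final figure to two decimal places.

kr 42,068.05

Penalty periods: ⌈350/30⌉ = 12; penalty = 12 × 0.75% × kr 130,000.00 = kr 11,700.00
Interest: kr 130,000.00 × ((1 + 0.0006)^350 − 1) = kr 130,000.00 × 0.23360037… = kr 30,368.0483…
Penalties + interest = kr 11,700.0000 + kr 30,368.0483… = kr 42,068.05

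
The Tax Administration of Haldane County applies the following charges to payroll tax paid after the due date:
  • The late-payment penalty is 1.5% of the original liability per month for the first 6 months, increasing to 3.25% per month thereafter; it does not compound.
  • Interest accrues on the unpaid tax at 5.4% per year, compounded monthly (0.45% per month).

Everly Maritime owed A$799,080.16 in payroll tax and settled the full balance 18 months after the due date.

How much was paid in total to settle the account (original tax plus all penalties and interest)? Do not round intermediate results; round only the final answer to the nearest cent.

Penalty, months 1–6: 6 × 1.5% × A$799,080.16 = A$71,917.21…
Penalty, months 7–18: 12 × 3.25% × A$799,080.16 = A$311,641.26…
Interest: A$799,080.16 × ((1 + 0.0045)^18 − 1) = A$799,080.16 × 0.0841739… = A$67,261.6765…
Total = A$799,080.16 + A$383,558.4768 + A$67,261.6765… = A$1,249,900.31

A$1,249,900.31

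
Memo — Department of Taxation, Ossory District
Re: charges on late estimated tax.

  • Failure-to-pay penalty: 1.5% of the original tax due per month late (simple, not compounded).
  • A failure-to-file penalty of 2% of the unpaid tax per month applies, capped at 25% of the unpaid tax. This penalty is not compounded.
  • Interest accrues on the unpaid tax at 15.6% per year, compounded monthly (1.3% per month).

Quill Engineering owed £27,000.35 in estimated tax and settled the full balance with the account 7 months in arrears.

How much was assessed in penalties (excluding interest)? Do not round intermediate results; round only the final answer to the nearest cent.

£6,615.09

Failure-to-file: 7 × 2% × £27,000.35 = £3,780.05… (under the 25% cap)
Failure-to-pay penalty: 7 × 1.5% × £27,000.35 = £2,835.04…
Total penalty = £3,780.05… + £2,835.04… = £6,615.09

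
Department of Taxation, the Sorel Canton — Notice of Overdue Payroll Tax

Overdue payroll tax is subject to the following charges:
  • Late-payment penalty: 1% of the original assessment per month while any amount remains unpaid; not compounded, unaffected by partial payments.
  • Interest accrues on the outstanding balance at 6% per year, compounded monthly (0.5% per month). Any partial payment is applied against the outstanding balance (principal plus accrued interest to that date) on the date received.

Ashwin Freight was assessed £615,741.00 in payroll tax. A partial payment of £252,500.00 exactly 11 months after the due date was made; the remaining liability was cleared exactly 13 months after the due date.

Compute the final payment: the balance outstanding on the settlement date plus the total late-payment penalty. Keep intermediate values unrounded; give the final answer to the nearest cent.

£482,002.17

Balance at month 11: £615,741.0000 × (1 + 0.005)^11 = £650,466.2264…
After £252,500.00 payment: £650,466.2264… − £252,500.00 = £397,966.2264…
Balance at month 13: £397,966.2264… × (1 + 0.005)^2 = £401,955.8378…
Penalty: 13 × 1% × £615,741.00 = £80,046.33
Final settlement = outstanding balance + penalty = £401,955.8378… + £80,046.33 = £482,002.17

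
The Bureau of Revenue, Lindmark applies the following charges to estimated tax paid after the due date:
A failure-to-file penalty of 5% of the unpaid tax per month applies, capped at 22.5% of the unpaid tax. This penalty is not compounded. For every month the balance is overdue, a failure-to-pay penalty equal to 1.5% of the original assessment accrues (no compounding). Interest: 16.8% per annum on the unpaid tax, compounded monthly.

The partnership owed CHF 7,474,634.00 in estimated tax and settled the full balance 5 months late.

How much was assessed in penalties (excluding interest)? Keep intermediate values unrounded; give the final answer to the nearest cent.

Failure-to-file: 5 × 5% × CHF 7,474,634.00 = CHF 1,868,658.50, capped at 22.5% × CHF 7,474,634.00 = CHF 1,681,792.65
Failure-to-pay penalty: 5 × 1.5% × CHF 7,474,634.00 = CHF 560,597.55
Total penalty = CHF 1,681,792.65 + CHF 560,597.55 = CHF 2,242,390.20

CHF 2,242,390.20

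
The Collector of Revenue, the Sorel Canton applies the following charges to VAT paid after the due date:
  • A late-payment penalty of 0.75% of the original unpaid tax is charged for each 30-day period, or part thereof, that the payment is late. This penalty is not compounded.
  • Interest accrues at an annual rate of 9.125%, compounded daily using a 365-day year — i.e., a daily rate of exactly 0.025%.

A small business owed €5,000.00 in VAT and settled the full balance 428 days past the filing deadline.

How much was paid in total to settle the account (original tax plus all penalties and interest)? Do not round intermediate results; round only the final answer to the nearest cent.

€6,127.10

Penalty periods: ⌈428/30⌉ = 15; penalty = 15 × 0.75% × €5,000.00 = €562.50
Interest: €5,000.00 × ((1 + 0.00025)^428 − 1) = €5,000.00 × 0.11291937… = €564.5969…
Total = €5,000.00 + €562.5000 + €564.5969… = €6,127.10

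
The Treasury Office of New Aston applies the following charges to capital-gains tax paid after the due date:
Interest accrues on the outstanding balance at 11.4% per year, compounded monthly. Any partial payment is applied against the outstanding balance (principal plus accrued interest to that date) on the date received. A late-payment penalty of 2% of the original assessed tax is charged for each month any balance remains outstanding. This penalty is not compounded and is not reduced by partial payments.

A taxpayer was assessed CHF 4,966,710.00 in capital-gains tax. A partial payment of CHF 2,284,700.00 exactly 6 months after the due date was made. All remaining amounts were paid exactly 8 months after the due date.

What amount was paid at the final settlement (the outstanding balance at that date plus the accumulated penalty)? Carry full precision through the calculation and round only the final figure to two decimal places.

CHF 3,823,330.26

Monthly rate = 11.4% ÷ 12 = 0.95%
Balance at month 6: CHF 4,966,710.0000 × (1 + 0.0095)^6 = CHF 5,256,621.9294…
After CHF 2,284,700.00 payment: CHF 5,256,621.9294… − CHF 2,284,700.00 = CHF 2,971,921.9294…
Balance at month 8: CHF 2,971,921.9294… × (1 + 0.0095)^2 = CHF 3,028,656.6621…
Penalty: 8 × 2% × CHF 4,966,710.00 = CHF 794,673.60
Final settlement = outstanding balance + penalty = CHF 3,028,656.6621… + CHF 794,673.60 = CHF 3,823,330.26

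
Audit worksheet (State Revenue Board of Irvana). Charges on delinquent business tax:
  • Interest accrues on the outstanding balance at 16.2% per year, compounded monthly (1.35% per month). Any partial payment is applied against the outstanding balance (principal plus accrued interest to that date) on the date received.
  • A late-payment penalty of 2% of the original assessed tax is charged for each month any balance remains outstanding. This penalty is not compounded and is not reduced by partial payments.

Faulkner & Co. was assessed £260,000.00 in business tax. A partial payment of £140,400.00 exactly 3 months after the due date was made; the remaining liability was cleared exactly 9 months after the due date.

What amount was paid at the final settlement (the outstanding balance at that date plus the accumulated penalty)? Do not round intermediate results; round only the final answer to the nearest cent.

Balance at month 3: £260,000.0000 × (1 + 0.0135)^3 = £270,672.7947…
After £140,400.00 payment: £270,672.7947… − £140,400.00 = £130,272.7947…
Balance at month 9: £130,272.7947… × (1 + 0.0135)^6 = £141,187.5000…
Penalty: 9 × 2% × £260,000.00 = £46,800.00
Final settlement = outstanding balance + penalty = £141,187.5000… + £46,800.00 = £187,987.50

£187,987.50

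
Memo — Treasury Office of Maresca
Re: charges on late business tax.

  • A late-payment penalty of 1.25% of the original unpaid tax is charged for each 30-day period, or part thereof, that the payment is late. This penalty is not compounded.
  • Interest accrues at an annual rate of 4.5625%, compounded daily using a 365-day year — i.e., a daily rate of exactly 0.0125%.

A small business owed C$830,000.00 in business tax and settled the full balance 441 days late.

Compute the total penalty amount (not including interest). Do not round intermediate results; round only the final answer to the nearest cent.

C$155,625.00

Penalty periods: ⌈441/30⌉ = 15; penalty = 15 × 1.25% × C$830,000.00 = C$155,625.00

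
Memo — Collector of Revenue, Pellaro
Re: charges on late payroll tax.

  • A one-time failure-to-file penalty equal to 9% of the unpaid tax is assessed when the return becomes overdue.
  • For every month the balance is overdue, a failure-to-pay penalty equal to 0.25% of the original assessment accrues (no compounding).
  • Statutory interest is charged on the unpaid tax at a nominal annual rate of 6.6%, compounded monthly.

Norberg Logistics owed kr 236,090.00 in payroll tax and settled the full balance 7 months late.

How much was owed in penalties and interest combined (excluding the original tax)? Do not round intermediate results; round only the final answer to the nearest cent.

Failure-to-file penalty: 9% × kr 236,090.00 = kr 21,248.10
Failure-to-pay penalty: 7 × 0.25% × kr 236,090.00 = kr 4,131.58…
Interest (6.6%/yr ÷ 12 = 0.55%/month): kr 236,090.00 × ((1 + 0.0055)^7 − 1) = kr 9,240.8235…
Penalties + interest = kr 25,379.6750 + kr 9,240.8235… = kr 34,620.50

kr 34,620.50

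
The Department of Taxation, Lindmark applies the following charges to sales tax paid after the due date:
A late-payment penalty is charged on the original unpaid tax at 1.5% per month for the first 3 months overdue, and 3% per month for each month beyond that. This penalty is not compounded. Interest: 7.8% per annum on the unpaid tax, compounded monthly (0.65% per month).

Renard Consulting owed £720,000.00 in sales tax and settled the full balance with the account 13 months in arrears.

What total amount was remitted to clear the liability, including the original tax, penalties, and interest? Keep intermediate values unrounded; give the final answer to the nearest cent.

£1,031,670.24

Penalty, months 1–3: 3 × 1.5% × £720,000.00 = £32,400.00
Penalty, months 4–13: 10 × 3% × £720,000.00 = £216,000.00
Interest: £720,000.00 × ((1 + 0.0065)^13 − 1) = £720,000.00 × 0.0878753… = £63,270.2406…
Total = £720,000.00 + £248,400.0000 + £63,270.2406… = £1,031,670.24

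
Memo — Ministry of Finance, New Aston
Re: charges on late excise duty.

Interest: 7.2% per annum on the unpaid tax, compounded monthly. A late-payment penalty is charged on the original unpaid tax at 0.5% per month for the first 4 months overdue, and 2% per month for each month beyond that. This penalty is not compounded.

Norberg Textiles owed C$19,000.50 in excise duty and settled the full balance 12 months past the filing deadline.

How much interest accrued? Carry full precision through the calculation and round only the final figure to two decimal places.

Interest (7.2%/yr ÷ 12 = 0.6%/month): C$19,000.50 × ((1 + 0.006)^12 − 1) = C$1,414.0964…

C$1,414.10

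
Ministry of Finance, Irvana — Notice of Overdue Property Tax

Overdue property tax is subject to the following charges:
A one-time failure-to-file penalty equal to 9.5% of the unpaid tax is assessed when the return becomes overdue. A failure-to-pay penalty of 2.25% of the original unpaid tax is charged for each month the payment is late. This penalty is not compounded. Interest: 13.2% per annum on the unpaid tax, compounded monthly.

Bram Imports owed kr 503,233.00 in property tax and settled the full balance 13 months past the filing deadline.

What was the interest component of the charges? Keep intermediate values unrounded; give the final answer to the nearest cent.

kr 76,908.77

Interest (13.2%/yr ÷ 12 = 1.1%/month): kr 503,233.00 × ((1 + 0.011)^13 − 1) = kr 76,908.7696…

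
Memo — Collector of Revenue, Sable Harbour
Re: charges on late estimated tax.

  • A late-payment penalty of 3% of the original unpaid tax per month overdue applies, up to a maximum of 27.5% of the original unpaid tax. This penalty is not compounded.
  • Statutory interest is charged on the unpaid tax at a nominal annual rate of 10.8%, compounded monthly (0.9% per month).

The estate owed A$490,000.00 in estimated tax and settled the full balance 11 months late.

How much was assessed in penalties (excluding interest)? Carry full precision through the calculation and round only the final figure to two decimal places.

A$134,750.00

Penalty (uncapped): 11 × 3% × A$490,000.00 = A$161,700.00; cap = 27.5% × A$490,000.00 = A$134,750.00 → penalty = A$134,750.00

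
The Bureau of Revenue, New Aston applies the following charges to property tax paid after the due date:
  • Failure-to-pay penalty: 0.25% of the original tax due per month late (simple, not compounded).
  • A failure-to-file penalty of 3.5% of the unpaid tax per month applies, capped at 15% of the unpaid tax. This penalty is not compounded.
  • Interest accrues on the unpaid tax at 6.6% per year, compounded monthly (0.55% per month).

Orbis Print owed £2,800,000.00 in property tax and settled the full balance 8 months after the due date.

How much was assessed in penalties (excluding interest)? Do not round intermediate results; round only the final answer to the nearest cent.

£476,000.00

Failure-to-file: 8 × 3.5% × £2,800,000.00 = £784,000.00, capped at 15% × £2,800,000.00 = £420,000.00
Failure-to-pay penalty = 0.25% × £2,800,000.00 × 8 mo = £56,000.00
Total penalty = £420,000.00 + £56,000.00 = £476,000.00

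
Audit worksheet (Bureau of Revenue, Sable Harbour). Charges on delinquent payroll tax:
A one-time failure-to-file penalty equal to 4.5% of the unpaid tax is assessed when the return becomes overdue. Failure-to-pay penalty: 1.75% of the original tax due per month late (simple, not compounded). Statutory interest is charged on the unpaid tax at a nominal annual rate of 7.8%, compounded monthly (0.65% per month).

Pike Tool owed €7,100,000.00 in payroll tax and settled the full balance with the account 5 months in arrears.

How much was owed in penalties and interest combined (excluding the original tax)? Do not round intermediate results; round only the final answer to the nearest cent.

Failure-to-file penalty: 4.5% × €7,100,000.00 = €319,500.00
Failure-to-pay penalty = 1.75% × €7,100,000.00 × 5 mo = €621,250.00
Interest: €7,100,000.00 × ((1 + 0.0065)^5 − 1) = €7,100,000.00 × 0.0329253… = €233,769.3118…
Penalties + interest = €940,750.0000 + €233,769.3118… = €1,174,519.31

€1,174,519.31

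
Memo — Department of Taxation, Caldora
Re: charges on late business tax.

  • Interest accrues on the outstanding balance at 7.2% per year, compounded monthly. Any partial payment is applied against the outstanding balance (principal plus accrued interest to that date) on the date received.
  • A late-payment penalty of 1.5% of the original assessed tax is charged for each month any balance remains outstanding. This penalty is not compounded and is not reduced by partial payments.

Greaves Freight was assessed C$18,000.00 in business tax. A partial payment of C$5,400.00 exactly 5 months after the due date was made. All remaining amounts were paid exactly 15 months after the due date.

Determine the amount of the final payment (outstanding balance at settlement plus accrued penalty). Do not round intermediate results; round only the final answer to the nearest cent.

Monthly rate = 7.2% ÷ 12 = 0.6%
Balance at month 5: C$18,000.0000 × (1 + 0.006)^5 = C$18,546.5190…
After C$5,400.00 payment: C$18,546.5190… − C$5,400.00 = C$13,146.5190…
Balance at month 15: C$13,146.5190… × (1 + 0.006)^10 = C$13,956.9519…
Penalty: 15 × 1.5% × C$18,000.00 = C$4,050.00
Final settlement = outstanding balance + penalty = C$13,956.9519… + C$4,050.00 = C$18,006.95

C$18,006.95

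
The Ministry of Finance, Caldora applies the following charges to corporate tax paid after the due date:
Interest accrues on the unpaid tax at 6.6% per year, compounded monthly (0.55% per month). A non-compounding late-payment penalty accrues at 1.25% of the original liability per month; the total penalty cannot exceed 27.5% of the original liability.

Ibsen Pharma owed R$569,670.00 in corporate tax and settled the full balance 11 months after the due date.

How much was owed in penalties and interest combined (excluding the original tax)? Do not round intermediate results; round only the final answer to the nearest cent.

R$113,758.26

Penalty: 11 × 1.25% × R$569,670.00 = R$78,329.63… (below the 27.5% cap of R$156,659.25)
Interest: R$569,670.00 × ((1 + 0.0055)^11 − 1) = R$569,670.00 × 0.0621915… = R$35,428.6353…
Penalties + interest = R$78,329.6250 + R$35,428.6353… = R$113,758.26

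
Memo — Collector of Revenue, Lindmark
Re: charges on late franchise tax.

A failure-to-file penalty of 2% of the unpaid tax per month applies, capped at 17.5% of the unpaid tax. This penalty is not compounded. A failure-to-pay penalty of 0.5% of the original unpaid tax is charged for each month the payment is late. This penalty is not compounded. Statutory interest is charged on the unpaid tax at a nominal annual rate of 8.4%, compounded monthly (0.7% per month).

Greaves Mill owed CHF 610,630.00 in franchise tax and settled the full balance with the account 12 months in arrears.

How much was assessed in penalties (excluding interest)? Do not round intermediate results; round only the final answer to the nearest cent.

Failure-to-file: 12 × 2% × CHF 610,630.00 = CHF 146,551.20, capped at 17.5% × CHF 610,630.00 = CHF 106,860.25
Failure-to-pay penalty: 12 × 0.5% × CHF 610,630.00 = CHF 36,637.80
Total penalty = CHF 106,860.25 + CHF 36,637.80 = CHF 143,498.05

CHF 143,498.05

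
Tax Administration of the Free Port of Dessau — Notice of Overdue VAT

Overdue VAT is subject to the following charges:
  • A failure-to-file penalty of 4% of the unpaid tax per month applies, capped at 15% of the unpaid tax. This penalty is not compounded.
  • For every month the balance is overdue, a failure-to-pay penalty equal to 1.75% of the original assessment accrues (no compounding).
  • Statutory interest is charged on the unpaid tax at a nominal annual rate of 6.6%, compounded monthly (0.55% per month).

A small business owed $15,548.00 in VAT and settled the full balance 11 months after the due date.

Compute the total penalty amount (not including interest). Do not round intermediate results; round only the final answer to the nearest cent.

$5,325.19

Failure-to-file: 11 × 4% × $15,548.00 = $6,841.12, capped at 15% × $15,548.00 = $2,332.20
Failure-to-pay penalty: 11 × 1.75% × $15,548.00 = $2,992.99
Total penalty = $2,332.20 + $2,992.99 = $5,325.19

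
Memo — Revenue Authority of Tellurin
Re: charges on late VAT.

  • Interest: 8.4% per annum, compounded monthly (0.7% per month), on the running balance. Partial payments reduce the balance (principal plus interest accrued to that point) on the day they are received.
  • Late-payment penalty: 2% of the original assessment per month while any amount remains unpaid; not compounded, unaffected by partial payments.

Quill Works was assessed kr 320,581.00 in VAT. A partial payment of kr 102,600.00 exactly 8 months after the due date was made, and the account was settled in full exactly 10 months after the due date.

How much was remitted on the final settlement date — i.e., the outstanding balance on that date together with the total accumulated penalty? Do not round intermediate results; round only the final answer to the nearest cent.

Balance at month 8: kr 320,581.0000 × (1 + 0.007)^8 = kr 338,979.5850…
After kr 102,600.00 payment: kr 338,979.5850… − kr 102,600.00 = kr 236,379.5850…
Balance at month 10: kr 236,379.5850… × (1 + 0.007)^2 = kr 239,700.4818…
Penalty: 10 × 2% × kr 320,581.00 = kr 64,116.20
Final settlement = outstanding balance + penalty = kr 239,700.4818… + kr 64,116.20 = kr 303,816.68

kr 303,816.68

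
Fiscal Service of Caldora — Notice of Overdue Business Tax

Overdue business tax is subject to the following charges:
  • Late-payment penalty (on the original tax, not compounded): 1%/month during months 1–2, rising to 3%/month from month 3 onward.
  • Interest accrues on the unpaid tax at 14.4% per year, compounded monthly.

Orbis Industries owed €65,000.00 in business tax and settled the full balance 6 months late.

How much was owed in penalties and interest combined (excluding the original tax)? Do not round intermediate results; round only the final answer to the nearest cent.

Penalty, months 1–2: 2 × 1% × €65,000.00 = €1,300.00
Penalty, months 3–6: 4 × 3% × €65,000.00 = €7,800.00
Interest (14.4%/yr ÷ 12 = 1.2%/month): €65,000.00 × ((1 + 0.012)^6 − 1) = €4,822.6667…
Penalties + interest = €9,100.0000 + €4,822.6667… = €13,922.67

€13,922.67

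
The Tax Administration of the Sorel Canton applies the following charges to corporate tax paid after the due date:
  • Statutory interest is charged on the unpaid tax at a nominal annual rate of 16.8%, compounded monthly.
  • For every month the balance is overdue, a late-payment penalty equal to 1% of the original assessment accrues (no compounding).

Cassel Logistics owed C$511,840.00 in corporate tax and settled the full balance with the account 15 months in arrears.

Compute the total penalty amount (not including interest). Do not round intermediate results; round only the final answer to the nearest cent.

Late-payment penalty = 1% × C$511,840.00 × 15 mo = C$76,776.00

C$76,776.00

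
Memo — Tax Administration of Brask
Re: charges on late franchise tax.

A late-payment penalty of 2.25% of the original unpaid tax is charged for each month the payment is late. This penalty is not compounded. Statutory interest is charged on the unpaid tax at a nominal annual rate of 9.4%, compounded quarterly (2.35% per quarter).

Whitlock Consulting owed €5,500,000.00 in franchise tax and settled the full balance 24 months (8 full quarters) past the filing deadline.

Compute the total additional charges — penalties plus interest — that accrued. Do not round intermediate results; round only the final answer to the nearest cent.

Late-payment penalty = 2.25% × €5,500,000.00 × 24 mo = €2,970,000.00
Interest: €5,500,000.00 × ((1 + 0.0235)^8 − 1) = €5,500,000.00 × 0.2042115… = €1,123,163.3364…
Penalties + interest = €2,970,000.0000 + €1,123,163.3364… = €4,093,163.34

€4,093,163.34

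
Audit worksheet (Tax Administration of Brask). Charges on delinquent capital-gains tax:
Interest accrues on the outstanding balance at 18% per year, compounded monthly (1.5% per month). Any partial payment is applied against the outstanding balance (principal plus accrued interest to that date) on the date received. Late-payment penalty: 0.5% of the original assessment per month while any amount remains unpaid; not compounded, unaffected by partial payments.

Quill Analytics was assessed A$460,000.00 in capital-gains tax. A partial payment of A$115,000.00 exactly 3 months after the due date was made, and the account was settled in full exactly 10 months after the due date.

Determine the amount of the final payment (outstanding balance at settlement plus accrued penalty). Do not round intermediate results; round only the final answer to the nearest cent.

Balance at month 3: A$460,000.0000 × (1 + 0.015)^3 = A$481,012.0525
After A$115,000.00 payment: A$481,012.0525 − A$115,000.00 = A$366,012.0525
Balance at month 10: A$366,012.0525 × (1 + 0.015)^7 = A$406,216.6145…
Penalty: 10 × 0.5% × A$460,000.00 = A$23,000.00
Final settlement = outstanding balance + penalty = A$406,216.6145… + A$23,000.00 = A$429,216.61

A$429,216.61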